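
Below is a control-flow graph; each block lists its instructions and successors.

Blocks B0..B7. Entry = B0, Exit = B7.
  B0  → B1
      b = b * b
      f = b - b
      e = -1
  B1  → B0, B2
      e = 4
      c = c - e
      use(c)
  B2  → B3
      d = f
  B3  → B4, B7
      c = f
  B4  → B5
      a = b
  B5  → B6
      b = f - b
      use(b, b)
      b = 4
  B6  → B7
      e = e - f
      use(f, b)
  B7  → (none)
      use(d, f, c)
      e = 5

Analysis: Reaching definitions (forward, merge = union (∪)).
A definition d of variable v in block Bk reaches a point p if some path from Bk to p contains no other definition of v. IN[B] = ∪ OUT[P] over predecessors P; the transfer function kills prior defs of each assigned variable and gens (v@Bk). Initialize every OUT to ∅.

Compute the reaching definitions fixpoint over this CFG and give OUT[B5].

Fixpoint table:
  B0:   IN={b@B0, c@B1, e@B1, f@B0}   OUT={b@B0, c@B1, e@B0, f@B0}
  B1:   IN={b@B0, c@B1, e@B0, f@B0}   OUT={b@B0, c@B1, e@B1, f@B0}
  B2:   IN={b@B0, c@B1, e@B1, f@B0}   OUT={b@B0, c@B1, d@B2, e@B1, f@B0}
  B3:   IN={b@B0, c@B1, d@B2, e@B1, f@B0}   OUT={b@B0, c@B3, d@B2, e@B1, f@B0}
  B4:   IN={b@B0, c@B3, d@B2, e@B1, f@B0}   OUT={a@B4, b@B0, c@B3, d@B2, e@B1, f@B0}
  B5:   IN={a@B4, b@B0, c@B3, d@B2, e@B1, f@B0}   OUT={a@B4, b@B5, c@B3, d@B2, e@B1, f@B0}
  B6:   IN={a@B4, b@B5, c@B3, d@B2, e@B1, f@B0}   OUT={a@B4, b@B5, c@B3, d@B2, e@B6, f@B0}
  B7:   IN={a@B4, b@B0, b@B5, c@B3, d@B2, e@B1, e@B6, f@B0}   OUT={a@B4, b@B0, b@B5, c@B3, d@B2, e@B7, f@B0}

Merge at B5: IN[B5] = OUT[B4] = {a@B4, b@B0, c@B3, d@B2, e@B1, f@B0}
Applying B5's transfer function to that IN value gives OUT[B5] (row B5 above).

Answer: {a@B4, b@B5, c@B3, d@B2, e@B1, f@B0}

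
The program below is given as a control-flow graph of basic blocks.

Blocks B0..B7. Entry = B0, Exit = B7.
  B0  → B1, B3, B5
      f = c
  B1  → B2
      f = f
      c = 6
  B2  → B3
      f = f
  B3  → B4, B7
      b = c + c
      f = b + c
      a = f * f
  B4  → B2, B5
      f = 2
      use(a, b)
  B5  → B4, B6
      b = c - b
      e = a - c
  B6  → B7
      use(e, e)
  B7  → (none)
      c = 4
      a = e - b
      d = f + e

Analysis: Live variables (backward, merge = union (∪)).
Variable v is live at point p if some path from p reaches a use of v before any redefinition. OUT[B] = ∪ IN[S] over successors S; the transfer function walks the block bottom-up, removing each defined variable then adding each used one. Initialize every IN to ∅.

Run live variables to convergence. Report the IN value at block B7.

Answer: {b, e, f}

Derivation:
Per-block solution:
  B0:   IN={a, b, c, e}   OUT={a, b, c, e, f}
  B1:   IN={e, f}   OUT={c, e, f}
  B2:   IN={c, e, f}   OUT={c, e}
  B3:   IN={c, e}   OUT={a, b, c, e, f}
  B4:   IN={a, b, c, e}   OUT={a, b, c, e, f}
  B5:   IN={a, b, c, f}   OUT={a, b, c, e, f}
  B6:   IN={b, e, f}   OUT={b, e, f}
  B7:   IN={b, e, f}   OUT={}

B7 is the boundary node: OUT[B7] = {}
Applying B7's transfer function to that OUT value gives IN[B7] (row B7 above).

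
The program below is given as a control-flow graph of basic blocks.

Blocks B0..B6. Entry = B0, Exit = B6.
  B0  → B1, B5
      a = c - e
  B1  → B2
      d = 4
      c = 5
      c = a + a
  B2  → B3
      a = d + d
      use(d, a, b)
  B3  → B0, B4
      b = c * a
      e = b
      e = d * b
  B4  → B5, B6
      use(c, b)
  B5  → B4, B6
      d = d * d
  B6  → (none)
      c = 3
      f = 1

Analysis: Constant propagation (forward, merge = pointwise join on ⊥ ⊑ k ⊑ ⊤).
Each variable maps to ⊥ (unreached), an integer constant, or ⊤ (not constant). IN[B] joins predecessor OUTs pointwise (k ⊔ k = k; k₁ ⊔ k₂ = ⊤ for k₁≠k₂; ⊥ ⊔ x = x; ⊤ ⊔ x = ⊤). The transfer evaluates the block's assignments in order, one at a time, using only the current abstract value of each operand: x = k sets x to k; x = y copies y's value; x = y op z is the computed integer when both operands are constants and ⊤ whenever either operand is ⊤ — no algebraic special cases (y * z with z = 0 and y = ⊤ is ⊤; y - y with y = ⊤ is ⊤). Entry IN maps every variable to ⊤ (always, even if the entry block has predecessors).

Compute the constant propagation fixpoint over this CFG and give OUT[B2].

Answer: {a: 8, b: ⊤, c: ⊤, d: 4, e: ⊤, f: ⊤}

Trace:
Fixpoint table:
  B0:  IN=(all ⊤)  OUT=(all ⊤)
  B1:  IN=(all ⊤)  OUT={d:4; rest ⊤}
  B2:  IN={d:4; rest ⊤}  OUT={a:8, d:4; rest ⊤}
  B3:  IN={a:8, d:4; rest ⊤}  OUT={a:8, d:4; rest ⊤}
  B4:  IN=(all ⊤)  OUT=(all ⊤)
  B5:  IN=(all ⊤)  OUT=(all ⊤)
  B6:  IN=(all ⊤)  OUT={c:3, f:1; rest ⊤}

Merge at B2: IN[B2] = OUT[B1] = {a: ⊤, b: ⊤, c: ⊤, d: 4, e: ⊤, f: ⊤}
Applying B2's transfer function to that IN value gives OUT[B2] (row B2 above).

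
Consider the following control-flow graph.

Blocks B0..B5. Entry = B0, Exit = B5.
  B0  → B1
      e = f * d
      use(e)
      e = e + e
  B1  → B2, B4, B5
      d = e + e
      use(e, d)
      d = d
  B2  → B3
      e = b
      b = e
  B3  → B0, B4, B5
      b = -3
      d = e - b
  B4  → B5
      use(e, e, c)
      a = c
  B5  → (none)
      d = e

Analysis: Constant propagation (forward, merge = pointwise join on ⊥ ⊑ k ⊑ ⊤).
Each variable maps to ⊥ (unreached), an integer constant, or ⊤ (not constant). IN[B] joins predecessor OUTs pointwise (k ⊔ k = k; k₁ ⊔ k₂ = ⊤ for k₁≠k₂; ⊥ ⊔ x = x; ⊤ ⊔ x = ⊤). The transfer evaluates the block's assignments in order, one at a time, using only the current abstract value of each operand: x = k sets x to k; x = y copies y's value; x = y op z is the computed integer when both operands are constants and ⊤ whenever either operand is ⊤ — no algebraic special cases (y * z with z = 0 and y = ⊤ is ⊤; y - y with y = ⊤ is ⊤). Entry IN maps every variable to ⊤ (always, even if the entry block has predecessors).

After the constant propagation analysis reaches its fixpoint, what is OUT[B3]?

Per-block solution:
  B0:  IN=(all ⊤)  OUT=(all ⊤)
  B1:  IN=(all ⊤)  OUT=(all ⊤)
  B2:  IN=(all ⊤)  OUT=(all ⊤)
  B3:  IN=(all ⊤)  OUT={b:-3; rest ⊤}
  B4:  IN=(all ⊤)  OUT=(all ⊤)
  B5:  IN=(all ⊤)  OUT=(all ⊤)

Merge at B3: IN[B3] = OUT[B2] = {a: ⊤, b: ⊤, c: ⊤, d: ⊤, e: ⊤, f: ⊤}
Applying B3's transfer function to that IN value gives OUT[B3] (row B3 above).

Answer: {a: ⊤, b: -3, c: ⊤, d: ⊤, e: ⊤, f: ⊤}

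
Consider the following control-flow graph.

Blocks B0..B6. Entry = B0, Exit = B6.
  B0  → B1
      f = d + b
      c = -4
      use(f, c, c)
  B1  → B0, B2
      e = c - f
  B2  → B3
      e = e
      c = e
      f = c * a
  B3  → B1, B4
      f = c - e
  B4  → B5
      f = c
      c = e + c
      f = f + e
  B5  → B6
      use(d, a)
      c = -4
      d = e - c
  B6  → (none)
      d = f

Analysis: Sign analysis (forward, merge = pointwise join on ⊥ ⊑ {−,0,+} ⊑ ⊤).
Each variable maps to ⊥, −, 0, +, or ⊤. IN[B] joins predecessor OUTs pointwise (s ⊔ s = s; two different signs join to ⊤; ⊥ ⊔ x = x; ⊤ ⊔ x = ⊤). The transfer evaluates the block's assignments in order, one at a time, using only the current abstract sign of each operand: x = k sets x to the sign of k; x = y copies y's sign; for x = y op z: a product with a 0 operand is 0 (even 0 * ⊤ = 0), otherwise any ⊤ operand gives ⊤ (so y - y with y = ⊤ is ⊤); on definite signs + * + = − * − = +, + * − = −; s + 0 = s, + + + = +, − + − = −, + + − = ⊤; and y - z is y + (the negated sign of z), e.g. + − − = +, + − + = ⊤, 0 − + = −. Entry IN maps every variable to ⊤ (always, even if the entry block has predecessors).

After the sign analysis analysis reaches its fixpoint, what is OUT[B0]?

Converged values:
  B0:  IN=(all ⊤)  OUT={c:-; rest ⊤}
  B1:  IN=(all ⊤)  OUT=(all ⊤)
  B2:  IN=(all ⊤)  OUT=(all ⊤)
  B3:  IN=(all ⊤)  OUT=(all ⊤)
  B4:  IN=(all ⊤)  OUT=(all ⊤)
  B5:  IN=(all ⊤)  OUT={c:-; rest ⊤}
  B6:  IN={c:-; rest ⊤}  OUT={c:-; rest ⊤}

Merge at B0 (entry node, so the boundary value (all ⊤) is joined with the incoming edge(s)): IN[B0] = (all ⊤) ⊔ OUT[B1] = {a: ⊤, b: ⊤, c: ⊤, d: ⊤, e: ⊤, f: ⊤}
Applying B0's transfer function to that IN value gives OUT[B0] (row B0 above).

Answer: {a: ⊤, b: ⊤, c: -, d: ⊤, e: ⊤, f: ⊤}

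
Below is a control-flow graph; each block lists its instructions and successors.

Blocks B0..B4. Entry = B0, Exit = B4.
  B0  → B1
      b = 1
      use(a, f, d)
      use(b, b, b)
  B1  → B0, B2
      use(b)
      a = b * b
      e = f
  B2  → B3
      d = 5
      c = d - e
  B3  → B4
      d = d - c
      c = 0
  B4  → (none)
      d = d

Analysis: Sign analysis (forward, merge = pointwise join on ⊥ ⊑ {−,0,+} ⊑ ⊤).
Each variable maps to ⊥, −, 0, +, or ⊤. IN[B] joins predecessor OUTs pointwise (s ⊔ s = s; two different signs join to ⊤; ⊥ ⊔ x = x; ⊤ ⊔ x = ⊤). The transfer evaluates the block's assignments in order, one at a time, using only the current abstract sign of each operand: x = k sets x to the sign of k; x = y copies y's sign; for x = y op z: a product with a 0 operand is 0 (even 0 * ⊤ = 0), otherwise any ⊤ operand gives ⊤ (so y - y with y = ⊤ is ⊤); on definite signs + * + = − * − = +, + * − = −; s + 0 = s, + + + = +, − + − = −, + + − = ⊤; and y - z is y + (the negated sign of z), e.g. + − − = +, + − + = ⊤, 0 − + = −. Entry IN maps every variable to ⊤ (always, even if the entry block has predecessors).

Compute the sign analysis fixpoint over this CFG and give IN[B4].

Per-block solution:
  B0: | IN=(all ⊤) | OUT={b:+; rest ⊤}
  B1: | IN={b:+; rest ⊤} | OUT={a:+, b:+; rest ⊤}
  B2: | IN={a:+, b:+; rest ⊤} | OUT={a:+, b:+, d:+; rest ⊤}
  B3: | IN={a:+, b:+, d:+; rest ⊤} | OUT={a:+, b:+, c:0; rest ⊤}
  B4: | IN={a:+, b:+, c:0; rest ⊤} | OUT={a:+, b:+, c:0; rest ⊤}

Merge at B4: IN[B4] = OUT[B3] = {a: +, b: +, c: 0, d: ⊤, e: ⊤, f: ⊤}

Answer: {a: +, b: +, c: 0, d: ⊤, e: ⊤, f: ⊤}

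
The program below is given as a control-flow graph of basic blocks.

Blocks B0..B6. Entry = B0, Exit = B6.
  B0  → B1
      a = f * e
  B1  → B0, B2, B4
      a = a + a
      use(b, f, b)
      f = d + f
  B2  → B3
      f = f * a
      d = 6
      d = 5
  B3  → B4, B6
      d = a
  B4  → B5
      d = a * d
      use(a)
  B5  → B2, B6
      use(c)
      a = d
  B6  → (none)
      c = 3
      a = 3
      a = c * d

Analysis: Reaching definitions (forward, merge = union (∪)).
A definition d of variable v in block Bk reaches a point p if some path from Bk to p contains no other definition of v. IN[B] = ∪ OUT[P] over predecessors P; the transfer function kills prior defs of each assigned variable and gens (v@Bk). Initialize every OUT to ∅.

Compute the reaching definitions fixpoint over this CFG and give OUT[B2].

Per-block solution:
  B0:  IN={a@B1, f@B1}  OUT={a@B0, f@B1}
  B1:  IN={a@B0, f@B1}  OUT={a@B1, f@B1}
  B2:  IN={a@B1, a@B5, d@B4, f@B1, f@B2}  OUT={a@B1, a@B5, d@B2, f@B2}
  B3:  IN={a@B1, a@B5, d@B2, f@B2}  OUT={a@B1, a@B5, d@B3, f@B2}
  B4:  IN={a@B1, a@B5, d@B3, f@B1, f@B2}  OUT={a@B1, a@B5, d@B4, f@B1, f@B2}
  B5:  IN={a@B1, a@B5, d@B4, f@B1, f@B2}  OUT={a@B5, d@B4, f@B1, f@B2}
  B6:  IN={a@B1, a@B5, d@B3, d@B4, f@B1, f@B2}  OUT={a@B6, c@B6, d@B3, d@B4, f@B1, f@B2}

Merge at B2: IN[B2] = OUT[B1] ⊔ OUT[B5] = {a@B1, a@B5, d@B4, f@B1, f@B2}
Applying B2's transfer function to that IN value gives OUT[B2] (row B2 above).

Answer: {a@B1, a@B5, d@B2, f@B2}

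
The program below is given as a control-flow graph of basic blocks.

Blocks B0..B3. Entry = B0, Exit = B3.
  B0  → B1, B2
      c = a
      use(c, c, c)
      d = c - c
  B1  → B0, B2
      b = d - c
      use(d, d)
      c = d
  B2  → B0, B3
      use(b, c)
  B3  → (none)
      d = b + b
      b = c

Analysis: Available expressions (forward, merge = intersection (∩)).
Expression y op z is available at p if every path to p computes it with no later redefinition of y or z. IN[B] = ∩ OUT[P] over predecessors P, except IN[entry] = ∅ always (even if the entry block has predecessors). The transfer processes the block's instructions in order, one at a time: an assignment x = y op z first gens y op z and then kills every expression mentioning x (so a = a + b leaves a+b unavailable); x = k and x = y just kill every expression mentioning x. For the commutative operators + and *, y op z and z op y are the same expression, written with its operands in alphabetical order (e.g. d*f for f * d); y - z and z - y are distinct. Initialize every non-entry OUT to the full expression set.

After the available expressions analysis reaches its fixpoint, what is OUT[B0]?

Converged values:
  B0:  IN={}  OUT={c-c}
  B1:  IN={c-c}  OUT={}
  B2:  IN={}  OUT={}
  B3:  IN={}  OUT={}

Merge at B0 (entry node, so the boundary value {} is joined with the incoming edge(s)): IN[B0] = {} ∩ OUT[B1] ∩ OUT[B2] = {}
Applying B0's transfer function to that IN value gives OUT[B0] (row B0 above).

Answer: {c-c}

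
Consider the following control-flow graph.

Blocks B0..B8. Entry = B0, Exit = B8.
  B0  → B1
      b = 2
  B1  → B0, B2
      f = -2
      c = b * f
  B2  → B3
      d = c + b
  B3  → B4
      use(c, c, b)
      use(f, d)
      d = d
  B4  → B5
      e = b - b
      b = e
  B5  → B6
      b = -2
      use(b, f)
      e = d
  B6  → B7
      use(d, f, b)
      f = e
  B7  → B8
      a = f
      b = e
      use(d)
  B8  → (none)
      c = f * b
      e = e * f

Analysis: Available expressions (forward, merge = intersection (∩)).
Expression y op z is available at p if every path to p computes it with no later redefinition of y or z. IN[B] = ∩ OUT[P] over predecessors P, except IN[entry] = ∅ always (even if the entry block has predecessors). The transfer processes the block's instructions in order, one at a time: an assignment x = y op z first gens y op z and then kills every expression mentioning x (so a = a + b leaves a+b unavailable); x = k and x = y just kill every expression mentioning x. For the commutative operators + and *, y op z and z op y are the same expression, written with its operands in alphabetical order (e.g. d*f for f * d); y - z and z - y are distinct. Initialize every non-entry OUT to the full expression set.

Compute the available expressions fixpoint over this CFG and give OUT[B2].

Answer: {b*f, b+c}

Trace:
Per-block solution:
  B0: | IN={} | OUT={}
  B1: | IN={} | OUT={b*f}
  B2: | IN={b*f} | OUT={b*f, b+c}
  B3: | IN={b*f, b+c} | OUT={b*f, b+c}
  B4: | IN={b*f, b+c} | OUT={}
  B5: | IN={} | OUT={}
  B6: | IN={} | OUT={}
  B7: | IN={} | OUT={}
  B8: | IN={} | OUT={b*f}

Merge at B2: IN[B2] = OUT[B1] = {b*f}
Applying B2's transfer function to that IN value gives OUT[B2] (row B2 above).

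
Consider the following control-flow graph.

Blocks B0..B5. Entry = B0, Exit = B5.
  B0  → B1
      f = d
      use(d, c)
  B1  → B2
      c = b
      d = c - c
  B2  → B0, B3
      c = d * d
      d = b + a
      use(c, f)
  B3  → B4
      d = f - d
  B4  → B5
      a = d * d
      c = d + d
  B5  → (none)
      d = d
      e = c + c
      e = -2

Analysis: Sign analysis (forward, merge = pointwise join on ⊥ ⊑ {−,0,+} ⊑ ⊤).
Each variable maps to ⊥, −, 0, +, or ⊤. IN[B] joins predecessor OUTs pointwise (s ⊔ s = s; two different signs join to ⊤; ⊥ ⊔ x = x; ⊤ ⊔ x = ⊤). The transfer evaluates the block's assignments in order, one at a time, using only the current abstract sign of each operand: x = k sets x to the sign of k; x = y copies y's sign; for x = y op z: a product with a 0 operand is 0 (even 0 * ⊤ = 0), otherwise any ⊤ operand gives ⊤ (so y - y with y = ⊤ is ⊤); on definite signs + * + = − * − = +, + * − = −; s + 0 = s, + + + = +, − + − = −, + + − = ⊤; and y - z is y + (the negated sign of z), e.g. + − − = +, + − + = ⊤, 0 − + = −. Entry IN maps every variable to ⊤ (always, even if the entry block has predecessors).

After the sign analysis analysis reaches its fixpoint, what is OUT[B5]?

Converged values:
  B0:  IN=(all ⊤)  OUT=(all ⊤)
  B1:  IN=(all ⊤)  OUT=(all ⊤)
  B2:  IN=(all ⊤)  OUT=(all ⊤)
  B3:  IN=(all ⊤)  OUT=(all ⊤)
  B4:  IN=(all ⊤)  OUT=(all ⊤)
  B5:  IN=(all ⊤)  OUT={e:-; rest ⊤}

Merge at B5: IN[B5] = OUT[B4] = {a: ⊤, b: ⊤, c: ⊤, d: ⊤, e: ⊤, f: ⊤}
Applying B5's transfer function to that IN value gives OUT[B5] (row B5 above).

Answer: {a: ⊤, b: ⊤, c: ⊤, d: ⊤, e: -, f: ⊤}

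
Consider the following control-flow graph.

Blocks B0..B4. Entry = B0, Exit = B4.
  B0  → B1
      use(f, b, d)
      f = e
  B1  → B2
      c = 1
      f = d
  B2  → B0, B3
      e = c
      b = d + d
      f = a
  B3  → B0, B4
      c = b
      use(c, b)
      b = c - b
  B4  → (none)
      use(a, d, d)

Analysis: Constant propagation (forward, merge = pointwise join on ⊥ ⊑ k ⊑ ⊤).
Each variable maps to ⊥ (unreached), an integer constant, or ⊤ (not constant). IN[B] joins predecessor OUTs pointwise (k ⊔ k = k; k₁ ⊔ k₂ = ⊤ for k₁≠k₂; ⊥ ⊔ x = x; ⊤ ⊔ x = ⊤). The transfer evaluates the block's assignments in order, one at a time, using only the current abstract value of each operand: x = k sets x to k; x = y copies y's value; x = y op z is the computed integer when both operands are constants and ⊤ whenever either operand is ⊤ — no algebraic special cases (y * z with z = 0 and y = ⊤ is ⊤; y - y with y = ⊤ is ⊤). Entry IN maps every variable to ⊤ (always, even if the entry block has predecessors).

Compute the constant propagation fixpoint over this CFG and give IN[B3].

Answer: {a: ⊤, b: ⊤, c: 1, d: ⊤, e: 1, f: ⊤}

Trace:
Fixpoint table:
  B0:  IN=(all ⊤)  OUT=(all ⊤)
  B1:  IN=(all ⊤)  OUT={c:1; rest ⊤}
  B2:  IN={c:1; rest ⊤}  OUT={c:1, e:1; rest ⊤}
  B3:  IN={c:1, e:1; rest ⊤}  OUT={e:1; rest ⊤}
  B4:  IN={e:1; rest ⊤}  OUT={e:1; rest ⊤}

Merge at B3: IN[B3] = OUT[B2] = {a: ⊤, b: ⊤, c: 1, d: ⊤, e: 1, f: ⊤}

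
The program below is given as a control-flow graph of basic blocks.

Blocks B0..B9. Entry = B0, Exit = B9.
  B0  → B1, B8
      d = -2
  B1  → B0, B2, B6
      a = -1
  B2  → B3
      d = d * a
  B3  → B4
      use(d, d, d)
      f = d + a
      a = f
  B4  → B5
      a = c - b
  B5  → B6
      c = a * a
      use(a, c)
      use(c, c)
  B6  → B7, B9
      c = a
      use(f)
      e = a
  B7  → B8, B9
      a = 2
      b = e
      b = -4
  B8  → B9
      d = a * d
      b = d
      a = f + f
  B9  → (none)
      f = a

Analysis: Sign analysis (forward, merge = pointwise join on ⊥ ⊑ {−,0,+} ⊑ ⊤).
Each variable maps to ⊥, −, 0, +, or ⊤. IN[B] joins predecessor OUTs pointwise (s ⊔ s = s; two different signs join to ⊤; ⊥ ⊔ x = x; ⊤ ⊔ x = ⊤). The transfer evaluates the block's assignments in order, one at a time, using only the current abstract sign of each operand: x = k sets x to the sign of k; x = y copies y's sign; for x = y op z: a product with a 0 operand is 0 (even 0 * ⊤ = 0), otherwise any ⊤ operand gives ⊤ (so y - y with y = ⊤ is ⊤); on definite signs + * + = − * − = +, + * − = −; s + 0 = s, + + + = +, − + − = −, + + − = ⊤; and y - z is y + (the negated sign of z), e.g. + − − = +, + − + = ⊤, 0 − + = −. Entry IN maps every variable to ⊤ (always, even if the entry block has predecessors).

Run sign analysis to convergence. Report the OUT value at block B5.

Converged values:
  B0: | IN=(all ⊤) | OUT={d:-; rest ⊤}
  B1: | IN={d:-; rest ⊤} | OUT={a:-, d:-; rest ⊤}
  B2: | IN={a:-, d:-; rest ⊤} | OUT={a:-, d:+; rest ⊤}
  B3: | IN={a:-, d:+; rest ⊤} | OUT={d:+; rest ⊤}
  B4: | IN={d:+; rest ⊤} | OUT={d:+; rest ⊤}
  B5: | IN={d:+; rest ⊤} | OUT={d:+; rest ⊤}
  B6: | IN=(all ⊤) | OUT=(all ⊤)
  B7: | IN=(all ⊤) | OUT={a:+, b:-; rest ⊤}
  B8: | IN=(all ⊤) | OUT=(all ⊤)
  B9: | IN=(all ⊤) | OUT=(all ⊤)

Merge at B5: IN[B5] = OUT[B4] = {a: ⊤, b: ⊤, c: ⊤, d: +, e: ⊤, f: ⊤}
Applying B5's transfer function to that IN value gives OUT[B5] (row B5 above).

Answer: {a: ⊤, b: ⊤, c: ⊤, d: +, e: ⊤, f: ⊤}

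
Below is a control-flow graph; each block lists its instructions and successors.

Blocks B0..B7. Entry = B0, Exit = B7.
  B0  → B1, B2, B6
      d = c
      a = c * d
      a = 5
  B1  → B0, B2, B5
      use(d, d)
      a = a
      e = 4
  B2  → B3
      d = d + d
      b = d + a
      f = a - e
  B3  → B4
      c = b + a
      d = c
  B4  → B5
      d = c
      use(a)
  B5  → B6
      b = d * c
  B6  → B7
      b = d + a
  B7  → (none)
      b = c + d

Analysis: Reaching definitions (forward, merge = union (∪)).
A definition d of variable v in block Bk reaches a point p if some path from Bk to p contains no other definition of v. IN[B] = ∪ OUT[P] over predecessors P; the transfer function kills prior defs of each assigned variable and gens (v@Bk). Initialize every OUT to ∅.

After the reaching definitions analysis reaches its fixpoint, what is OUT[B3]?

Converged values:
  B0: | IN={a@B1, d@B0, e@B1} | OUT={a@B0, d@B0, e@B1}
  B1: | IN={a@B0, d@B0, e@B1} | OUT={a@B1, d@B0, e@B1}
  B2: | IN={a@B0, a@B1, d@B0, e@B1} | OUT={a@B0, a@B1, b@B2, d@B2, e@B1, f@B2}
  B3: | IN={a@B0, a@B1, b@B2, d@B2, e@B1, f@B2} | OUT={a@B0, a@B1, b@B2, c@B3, d@B3, e@B1, f@B2}
  B4: | IN={a@B0, a@B1, b@B2, c@B3, d@B3, e@B1, f@B2} | OUT={a@B0, a@B1, b@B2, c@B3, d@B4, e@B1, f@B2}
  B5: | IN={a@B0, a@B1, b@B2, c@B3, d@B0, d@B4, e@B1, f@B2} | OUT={a@B0, a@B1, b@B5, c@B3, d@B0, d@B4, e@B1, f@B2}
  B6: | IN={a@B0, a@B1, b@B5, c@B3, d@B0, d@B4, e@B1, f@B2} | OUT={a@B0, a@B1, b@B6, c@B3, d@B0, d@B4, e@B1, f@B2}
  B7: | IN={a@B0, a@B1, b@B6, c@B3, d@B0, d@B4, e@B1, f@B2} | OUT={a@B0, a@B1, b@B7, c@B3, d@B0, d@B4, e@B1, f@B2}

Merge at B3: IN[B3] = OUT[B2] = {a@B0, a@B1, b@B2, d@B2, e@B1, f@B2}
Applying B3's transfer function to that IN value gives OUT[B3] (row B3 above).

Answer: {a@B0, a@B1, b@B2, c@B3, d@B3, e@B1, f@B2}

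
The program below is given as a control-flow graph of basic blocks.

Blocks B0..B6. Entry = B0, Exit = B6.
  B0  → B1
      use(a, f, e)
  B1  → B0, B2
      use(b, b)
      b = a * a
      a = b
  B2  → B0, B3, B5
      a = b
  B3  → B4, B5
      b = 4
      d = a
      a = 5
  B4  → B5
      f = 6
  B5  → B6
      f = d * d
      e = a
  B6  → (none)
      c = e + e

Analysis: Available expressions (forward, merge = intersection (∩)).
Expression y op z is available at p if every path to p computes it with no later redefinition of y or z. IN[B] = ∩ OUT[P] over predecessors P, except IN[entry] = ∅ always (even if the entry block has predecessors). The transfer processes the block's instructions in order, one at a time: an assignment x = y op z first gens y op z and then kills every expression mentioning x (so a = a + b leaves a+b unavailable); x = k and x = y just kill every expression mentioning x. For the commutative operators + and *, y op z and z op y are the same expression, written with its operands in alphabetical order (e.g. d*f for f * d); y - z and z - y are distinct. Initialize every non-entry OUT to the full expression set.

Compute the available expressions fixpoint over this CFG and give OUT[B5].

Answer: {d*d}

Working:
Per-block solution:
  B0:   IN={}   OUT={}
  B1:   IN={}   OUT={}
  B2:   IN={}   OUT={}
  B3:   IN={}   OUT={}
  B4:   IN={}   OUT={}
  B5:   IN={}   OUT={d*d}
  B6:   IN={d*d}   OUT={d*d, e+e}

Merge at B5: IN[B5] = OUT[B2] ∩ OUT[B3] ∩ OUT[B4] = {}
Applying B5's transfer function to that IN value gives OUT[B5] (row B5 above).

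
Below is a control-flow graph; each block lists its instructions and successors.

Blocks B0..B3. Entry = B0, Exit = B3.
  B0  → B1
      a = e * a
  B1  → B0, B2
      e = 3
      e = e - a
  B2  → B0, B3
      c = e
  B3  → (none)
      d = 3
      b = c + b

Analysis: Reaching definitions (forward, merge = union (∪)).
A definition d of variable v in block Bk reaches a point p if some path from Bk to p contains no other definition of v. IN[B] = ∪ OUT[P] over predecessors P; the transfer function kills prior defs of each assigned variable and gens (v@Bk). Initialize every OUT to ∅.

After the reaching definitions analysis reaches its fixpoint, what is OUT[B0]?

Answer: {a@B0, c@B2, e@B1}

Working:
Per-block solution:
  B0:  IN={a@B0, c@B2, e@B1}  OUT={a@B0, c@B2, e@B1}
  B1:  IN={a@B0, c@B2, e@B1}  OUT={a@B0, c@B2, e@B1}
  B2:  IN={a@B0, c@B2, e@B1}  OUT={a@B0, c@B2, e@B1}
  B3:  IN={a@B0, c@B2, e@B1}  OUT={a@B0, b@B3, c@B2, d@B3, e@B1}

Merge at B0 (entry node, so the boundary value {} is joined with the incoming edge(s)): IN[B0] = {} ⊔ OUT[B1] ⊔ OUT[B2] = {a@B0, c@B2, e@B1}
Applying B0's transfer function to that IN value gives OUT[B0] (row B0 above).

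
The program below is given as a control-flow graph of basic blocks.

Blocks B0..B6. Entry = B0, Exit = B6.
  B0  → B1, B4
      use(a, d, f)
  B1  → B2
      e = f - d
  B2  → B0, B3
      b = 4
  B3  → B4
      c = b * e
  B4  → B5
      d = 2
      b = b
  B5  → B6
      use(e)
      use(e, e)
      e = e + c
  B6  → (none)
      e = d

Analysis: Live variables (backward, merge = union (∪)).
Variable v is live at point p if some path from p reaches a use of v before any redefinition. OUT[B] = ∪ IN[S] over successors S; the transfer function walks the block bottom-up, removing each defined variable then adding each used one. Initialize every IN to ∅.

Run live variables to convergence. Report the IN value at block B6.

Per-block solution:
  B0:   IN={a, b, c, d, e, f}   OUT={a, b, c, d, e, f}
  B1:   IN={a, c, d, f}   OUT={a, c, d, e, f}
  B2:   IN={a, c, d, e, f}   OUT={a, b, c, d, e, f}
  B3:   IN={b, e}   OUT={b, c, e}
  B4:   IN={b, c, e}   OUT={c, d, e}
  B5:   IN={c, d, e}   OUT={d}
  B6:   IN={d}   OUT={}

B6 is the boundary node: OUT[B6] = {}
Applying B6's transfer function to that OUT value gives IN[B6] (row B6 above).

Answer: {d}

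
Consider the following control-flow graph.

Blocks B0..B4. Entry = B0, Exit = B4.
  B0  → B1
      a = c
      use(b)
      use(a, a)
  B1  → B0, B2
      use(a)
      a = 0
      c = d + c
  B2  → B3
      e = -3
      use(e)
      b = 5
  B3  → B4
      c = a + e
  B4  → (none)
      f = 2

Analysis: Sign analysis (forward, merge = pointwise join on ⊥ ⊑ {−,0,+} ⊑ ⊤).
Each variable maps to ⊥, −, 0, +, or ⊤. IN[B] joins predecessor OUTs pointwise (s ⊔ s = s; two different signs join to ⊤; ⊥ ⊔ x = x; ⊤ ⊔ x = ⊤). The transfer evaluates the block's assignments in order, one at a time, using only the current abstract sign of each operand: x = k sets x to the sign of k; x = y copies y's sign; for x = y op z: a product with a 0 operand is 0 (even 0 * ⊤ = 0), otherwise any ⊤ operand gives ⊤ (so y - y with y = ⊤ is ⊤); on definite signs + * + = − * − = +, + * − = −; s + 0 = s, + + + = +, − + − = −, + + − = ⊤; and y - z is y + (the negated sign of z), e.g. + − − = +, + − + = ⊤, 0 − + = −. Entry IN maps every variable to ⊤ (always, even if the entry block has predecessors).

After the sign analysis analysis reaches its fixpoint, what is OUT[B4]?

Fixpoint table:
  B0: | IN=(all ⊤) | OUT=(all ⊤)
  B1: | IN=(all ⊤) | OUT={a:0; rest ⊤}
  B2: | IN={a:0; rest ⊤} | OUT={a:0, b:+, e:-; rest ⊤}
  B3: | IN={a:0, b:+, e:-; rest ⊤} | OUT={a:0, b:+, c:-, e:-; rest ⊤}
  B4: | IN={a:0, b:+, c:-, e:-; rest ⊤} | OUT={a:0, b:+, c:-, e:-, f:+; rest ⊤}

Merge at B4: IN[B4] = OUT[B3] = {a: 0, b: +, c: -, d: ⊤, e: -, f: ⊤}
Applying B4's transfer function to that IN value gives OUT[B4] (row B4 above).

Answer: {a: 0, b: +, c: -, d: ⊤, e: -, f: +}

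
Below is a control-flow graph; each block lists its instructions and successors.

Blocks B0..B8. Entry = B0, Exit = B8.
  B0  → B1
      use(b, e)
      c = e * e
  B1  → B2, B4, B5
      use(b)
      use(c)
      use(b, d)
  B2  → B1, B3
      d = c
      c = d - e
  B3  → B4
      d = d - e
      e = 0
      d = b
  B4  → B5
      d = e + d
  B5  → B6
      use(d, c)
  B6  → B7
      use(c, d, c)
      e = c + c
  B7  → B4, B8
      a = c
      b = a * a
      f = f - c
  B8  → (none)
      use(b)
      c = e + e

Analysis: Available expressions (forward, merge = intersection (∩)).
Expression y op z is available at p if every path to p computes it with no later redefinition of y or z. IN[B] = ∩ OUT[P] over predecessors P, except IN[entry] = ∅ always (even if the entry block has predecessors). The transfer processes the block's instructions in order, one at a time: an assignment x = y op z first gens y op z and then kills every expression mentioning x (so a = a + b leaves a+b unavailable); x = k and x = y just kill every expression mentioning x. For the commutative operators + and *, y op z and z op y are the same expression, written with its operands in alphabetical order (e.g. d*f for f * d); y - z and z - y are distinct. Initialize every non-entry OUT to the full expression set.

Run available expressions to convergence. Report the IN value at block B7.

Answer: {c+c}

Working:
Fixpoint table:
  B0:   IN={}   OUT={e*e}
  B1:   IN={e*e}   OUT={e*e}
  B2:   IN={e*e}   OUT={d-e, e*e}
  B3:   IN={d-e, e*e}   OUT={}
  B4:   IN={}   OUT={}
  B5:   IN={}   OUT={}
  B6:   IN={}   OUT={c+c}
  B7:   IN={c+c}   OUT={a*a, c+c}
  B8:   IN={a*a, c+c}   OUT={a*a, e+e}

Merge at B7: IN[B7] = OUT[B6] = {c+c}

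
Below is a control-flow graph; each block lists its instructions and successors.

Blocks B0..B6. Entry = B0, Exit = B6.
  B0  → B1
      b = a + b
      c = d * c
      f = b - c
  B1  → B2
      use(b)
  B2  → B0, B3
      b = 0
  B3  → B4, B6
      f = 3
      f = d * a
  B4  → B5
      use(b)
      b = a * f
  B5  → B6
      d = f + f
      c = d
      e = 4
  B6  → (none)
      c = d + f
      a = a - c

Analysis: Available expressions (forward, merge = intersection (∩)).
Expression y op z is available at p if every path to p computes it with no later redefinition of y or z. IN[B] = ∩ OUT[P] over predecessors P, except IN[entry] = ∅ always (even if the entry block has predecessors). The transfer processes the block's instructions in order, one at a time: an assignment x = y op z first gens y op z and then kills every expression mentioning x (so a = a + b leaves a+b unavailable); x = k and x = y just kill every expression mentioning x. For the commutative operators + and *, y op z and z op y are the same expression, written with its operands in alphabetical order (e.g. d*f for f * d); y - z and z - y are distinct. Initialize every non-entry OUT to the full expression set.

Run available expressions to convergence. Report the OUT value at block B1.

Fixpoint table:
  B0:   IN={}   OUT={b-c}
  B1:   IN={b-c}   OUT={b-c}
  B2:   IN={b-c}   OUT={}
  B3:   IN={}   OUT={a*d}
  B4:   IN={a*d}   OUT={a*d, a*f}
  B5:   IN={a*d, a*f}   OUT={a*f, f+f}
  B6:   IN={}   OUT={d+f}

Merge at B1: IN[B1] = OUT[B0] = {b-c}
Applying B1's transfer function to that IN value gives OUT[B1] (row B1 above).

Answer: {b-c}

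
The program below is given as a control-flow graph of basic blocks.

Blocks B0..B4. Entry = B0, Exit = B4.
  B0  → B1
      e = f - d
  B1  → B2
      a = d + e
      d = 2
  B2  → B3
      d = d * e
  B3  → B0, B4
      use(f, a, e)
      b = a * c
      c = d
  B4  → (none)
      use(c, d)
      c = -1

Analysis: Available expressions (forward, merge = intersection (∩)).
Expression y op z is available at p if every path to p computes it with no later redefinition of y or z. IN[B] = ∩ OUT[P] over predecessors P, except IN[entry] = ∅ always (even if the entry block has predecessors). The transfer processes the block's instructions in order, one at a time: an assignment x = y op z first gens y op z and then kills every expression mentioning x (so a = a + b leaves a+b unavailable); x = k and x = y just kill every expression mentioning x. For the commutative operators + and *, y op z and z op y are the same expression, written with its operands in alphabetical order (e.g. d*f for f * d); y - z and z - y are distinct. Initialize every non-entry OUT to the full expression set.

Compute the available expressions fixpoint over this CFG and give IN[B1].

Answer: {f-d}

Derivation:
Per-block solution:
  B0:  IN={}  OUT={f-d}
  B1:  IN={f-d}  OUT={}
  B2:  IN={}  OUT={}
  B3:  IN={}  OUT={}
  B4:  IN={}  OUT={}

Merge at B1: IN[B1] = OUT[B0] = {f-d}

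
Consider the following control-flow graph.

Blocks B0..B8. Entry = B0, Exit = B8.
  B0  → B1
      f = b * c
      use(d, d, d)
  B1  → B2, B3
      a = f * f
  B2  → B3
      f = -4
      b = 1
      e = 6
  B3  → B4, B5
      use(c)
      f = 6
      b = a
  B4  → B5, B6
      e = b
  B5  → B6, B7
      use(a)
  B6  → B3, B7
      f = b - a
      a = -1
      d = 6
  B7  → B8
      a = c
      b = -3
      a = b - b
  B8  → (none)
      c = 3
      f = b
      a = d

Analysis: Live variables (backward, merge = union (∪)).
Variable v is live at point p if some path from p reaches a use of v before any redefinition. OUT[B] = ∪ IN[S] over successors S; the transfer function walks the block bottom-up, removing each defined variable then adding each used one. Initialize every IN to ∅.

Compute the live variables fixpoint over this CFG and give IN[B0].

Answer: {b, c, d}

Working:
Per-block solution:
  B0: | IN={b, c, d} | OUT={c, d, f}
  B1: | IN={c, d, f} | OUT={a, c, d}
  B2: | IN={a, c, d} | OUT={a, c, d}
  B3: | IN={a, c, d} | OUT={a, b, c, d}
  B4: | IN={a, b, c, d} | OUT={a, b, c, d}
  B5: | IN={a, b, c, d} | OUT={a, b, c, d}
  B6: | IN={a, b, c} | OUT={a, c, d}
  B7: | IN={c, d} | OUT={b, d}
  B8: | IN={b, d} | OUT={}

Merge at B0: OUT[B0] = IN[B1] = {c, d, f}
Applying B0's transfer function to that OUT value gives IN[B0] (row B0 above).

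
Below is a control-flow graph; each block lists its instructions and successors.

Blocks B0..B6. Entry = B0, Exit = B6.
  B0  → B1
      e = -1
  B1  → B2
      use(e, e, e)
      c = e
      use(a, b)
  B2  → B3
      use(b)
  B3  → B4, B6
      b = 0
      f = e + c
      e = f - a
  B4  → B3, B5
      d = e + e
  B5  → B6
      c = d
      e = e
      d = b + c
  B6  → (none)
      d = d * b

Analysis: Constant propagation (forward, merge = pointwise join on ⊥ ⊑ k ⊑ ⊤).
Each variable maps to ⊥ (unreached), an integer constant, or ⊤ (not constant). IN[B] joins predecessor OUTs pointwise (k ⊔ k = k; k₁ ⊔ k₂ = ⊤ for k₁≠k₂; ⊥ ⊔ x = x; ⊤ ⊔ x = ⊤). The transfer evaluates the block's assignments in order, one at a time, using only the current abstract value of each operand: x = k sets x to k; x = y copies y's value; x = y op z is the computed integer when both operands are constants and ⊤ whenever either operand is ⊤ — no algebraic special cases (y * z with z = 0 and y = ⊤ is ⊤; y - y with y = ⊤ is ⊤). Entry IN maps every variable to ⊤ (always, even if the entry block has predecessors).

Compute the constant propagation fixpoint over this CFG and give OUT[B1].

Converged values:
  B0:   IN=(all ⊤)   OUT={e:-1; rest ⊤}
  B1:   IN={e:-1; rest ⊤}   OUT={c:-1, e:-1; rest ⊤}
  B2:   IN={c:-1, e:-1; rest ⊤}   OUT={c:-1, e:-1; rest ⊤}
  B3:   IN={c:-1; rest ⊤}   OUT={b:0, c:-1; rest ⊤}
  B4:   IN={b:0, c:-1; rest ⊤}   OUT={b:0, c:-1; rest ⊤}
  B5:   IN={b:0, c:-1; rest ⊤}   OUT={b:0; rest ⊤}
  B6:   IN={b:0; rest ⊤}   OUT={b:0; rest ⊤}

Merge at B1: IN[B1] = OUT[B0] = {a: ⊤, b: ⊤, c: ⊤, d: ⊤, e: -1, f: ⊤}
Applying B1's transfer function to that IN value gives OUT[B1] (row B1 above).

Answer: {a: ⊤, b: ⊤, c: -1, d: ⊤, e: -1, f: ⊤}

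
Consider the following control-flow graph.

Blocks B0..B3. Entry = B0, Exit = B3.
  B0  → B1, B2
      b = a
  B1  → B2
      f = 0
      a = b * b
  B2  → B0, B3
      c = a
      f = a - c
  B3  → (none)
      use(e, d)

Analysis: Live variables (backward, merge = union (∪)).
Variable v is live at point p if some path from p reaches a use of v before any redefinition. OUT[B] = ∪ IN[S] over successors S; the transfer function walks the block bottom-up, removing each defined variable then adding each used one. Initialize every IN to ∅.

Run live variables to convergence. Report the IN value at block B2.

Per-block solution:
  B0:  IN={a, d, e}  OUT={a, b, d, e}
  B1:  IN={b, d, e}  OUT={a, d, e}
  B2:  IN={a, d, e}  OUT={a, d, e}
  B3:  IN={d, e}  OUT={}

Merge at B2: OUT[B2] = IN[B0] ⊔ IN[B3] = {a, d, e}
Applying B2's transfer function to that OUT value gives IN[B2] (row B2 above).

Answer: {a, d, e}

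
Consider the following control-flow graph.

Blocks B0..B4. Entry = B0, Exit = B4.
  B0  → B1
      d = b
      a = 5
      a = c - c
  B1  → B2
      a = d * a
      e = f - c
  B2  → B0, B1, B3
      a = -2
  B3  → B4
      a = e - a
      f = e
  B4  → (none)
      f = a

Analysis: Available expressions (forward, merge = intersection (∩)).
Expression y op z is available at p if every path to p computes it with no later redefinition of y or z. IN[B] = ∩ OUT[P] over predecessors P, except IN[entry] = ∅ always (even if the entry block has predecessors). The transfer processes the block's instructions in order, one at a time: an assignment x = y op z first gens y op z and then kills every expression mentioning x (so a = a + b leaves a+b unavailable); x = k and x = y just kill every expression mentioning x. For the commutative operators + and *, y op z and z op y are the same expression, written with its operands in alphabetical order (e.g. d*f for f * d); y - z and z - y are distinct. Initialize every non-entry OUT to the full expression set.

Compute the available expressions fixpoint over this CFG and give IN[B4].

Answer: {c-c}

Working:
Converged values:
  B0: | IN={} | OUT={c-c}
  B1: | IN={c-c} | OUT={c-c, f-c}
  B2: | IN={c-c, f-c} | OUT={c-c, f-c}
  B3: | IN={c-c, f-c} | OUT={c-c}
  B4: | IN={c-c} | OUT={c-c}

Merge at B4: IN[B4] = OUT[B3] = {c-c}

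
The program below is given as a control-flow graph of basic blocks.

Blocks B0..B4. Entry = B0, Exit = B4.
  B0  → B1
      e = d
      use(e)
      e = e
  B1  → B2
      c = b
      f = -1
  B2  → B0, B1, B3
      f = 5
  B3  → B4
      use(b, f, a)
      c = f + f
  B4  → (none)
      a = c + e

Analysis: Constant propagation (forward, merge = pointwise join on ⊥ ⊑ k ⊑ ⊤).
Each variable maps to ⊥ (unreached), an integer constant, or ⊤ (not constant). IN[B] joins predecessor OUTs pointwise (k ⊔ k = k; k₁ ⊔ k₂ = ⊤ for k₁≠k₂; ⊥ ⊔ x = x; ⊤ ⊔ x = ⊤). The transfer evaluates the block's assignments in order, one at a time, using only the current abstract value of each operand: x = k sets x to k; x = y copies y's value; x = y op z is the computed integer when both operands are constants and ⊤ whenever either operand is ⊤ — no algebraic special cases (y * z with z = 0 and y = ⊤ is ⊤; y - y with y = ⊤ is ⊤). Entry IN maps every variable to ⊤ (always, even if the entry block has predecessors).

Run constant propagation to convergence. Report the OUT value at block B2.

Answer: {a: ⊤, b: ⊤, c: ⊤, d: ⊤, e: ⊤, f: 5}

Trace:
Fixpoint table:
  B0:   IN=(all ⊤)   OUT=(all ⊤)
  B1:   IN=(all ⊤)   OUT={f:-1; rest ⊤}
  B2:   IN={f:-1; rest ⊤}   OUT={f:5; rest ⊤}
  B3:   IN={f:5; rest ⊤}   OUT={c:10, f:5; rest ⊤}
  B4:   IN={c:10, f:5; rest ⊤}   OUT={c:10, f:5; rest ⊤}

Merge at B2: IN[B2] = OUT[B1] = {a: ⊤, b: ⊤, c: ⊤, d: ⊤, e: ⊤, f: -1}
Applying B2's transfer function to that IN value gives OUT[B2] (row B2 above).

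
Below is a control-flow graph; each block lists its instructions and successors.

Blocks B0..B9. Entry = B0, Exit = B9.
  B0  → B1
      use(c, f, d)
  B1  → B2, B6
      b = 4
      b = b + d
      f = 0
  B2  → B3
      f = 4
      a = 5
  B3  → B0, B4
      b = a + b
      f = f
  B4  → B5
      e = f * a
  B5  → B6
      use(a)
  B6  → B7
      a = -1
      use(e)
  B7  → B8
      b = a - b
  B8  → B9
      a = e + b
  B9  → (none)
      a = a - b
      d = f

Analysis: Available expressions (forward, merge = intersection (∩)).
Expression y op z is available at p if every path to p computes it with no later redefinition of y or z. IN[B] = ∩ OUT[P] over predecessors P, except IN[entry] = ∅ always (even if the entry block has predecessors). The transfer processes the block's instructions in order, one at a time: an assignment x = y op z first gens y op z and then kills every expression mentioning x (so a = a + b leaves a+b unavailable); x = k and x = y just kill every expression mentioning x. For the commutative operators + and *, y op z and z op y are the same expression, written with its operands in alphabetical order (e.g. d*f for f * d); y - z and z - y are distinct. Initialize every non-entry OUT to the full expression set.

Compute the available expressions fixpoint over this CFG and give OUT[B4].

Fixpoint table:
  B0:   IN={}   OUT={}
  B1:   IN={}   OUT={}
  B2:   IN={}   OUT={}
  B3:   IN={}   OUT={}
  B4:   IN={}   OUT={a*f}
  B5:   IN={a*f}   OUT={a*f}
  B6:   IN={}   OUT={}
  B7:   IN={}   OUT={}
  B8:   IN={}   OUT={b+e}
  B9:   IN={b+e}   OUT={b+e}

Merge at B4: IN[B4] = OUT[B3] = {}
Applying B4's transfer function to that IN value gives OUT[B4] (row B4 above).

Answer: {a*f}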